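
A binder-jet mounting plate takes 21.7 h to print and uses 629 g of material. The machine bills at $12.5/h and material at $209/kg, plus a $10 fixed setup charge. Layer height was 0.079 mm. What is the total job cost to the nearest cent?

$412.71

Time charge: 12.5 × 21.7 → $271.25.
Material cost = 209 × 629/1000, so $131.461.
Adding setup: 271.25 + 131.461 + 10 → 412.711 ≈ $412.71.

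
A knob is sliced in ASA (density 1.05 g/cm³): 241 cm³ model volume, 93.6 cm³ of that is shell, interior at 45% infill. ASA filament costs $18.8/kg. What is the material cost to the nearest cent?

Volume inside the shell: 241 − 93.6 → 147.4 cm³.
Deposited infill: 0.45 × 147.4 → 66.33 cm³.
Deposited volume = 93.6 + 66.33, so 159.93 cm³.
Mass: 159.93 × 1.05 → 167.9265 g.
Cost = 167.9265 g / 1000 × $18.8/kg = $3.16.

$3.16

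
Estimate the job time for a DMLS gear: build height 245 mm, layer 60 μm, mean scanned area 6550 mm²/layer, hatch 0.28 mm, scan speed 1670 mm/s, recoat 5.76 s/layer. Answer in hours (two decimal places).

22.43 hours

Layers = ⌈245/0.06⌉ = 4084.
Scan path per layer: 6550 / 0.28 → 23392.9 mm.
Laser time per layer = 23392.9 / 1670, so 14.0077 s.
Time per layer = 14.0077 + 5.76 = 19.7677 s.
4084 layers × 19.7677 s/layer = 80731.2868 s, i.e. 22.43 hours.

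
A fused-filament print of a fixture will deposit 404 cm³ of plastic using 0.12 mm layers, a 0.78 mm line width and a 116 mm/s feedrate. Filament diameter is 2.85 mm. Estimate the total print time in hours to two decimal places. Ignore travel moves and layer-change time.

Extrusion cross-section: 0.12 × 0.78 → 0.0936 mm².
Total extruded path = 404000/0.0936 = 4316239.3 mm.
Extrusion time: 4316239.3 / 116 → 37209 s.
Converting: 37209 s = 10.34 hours.

10.34 hours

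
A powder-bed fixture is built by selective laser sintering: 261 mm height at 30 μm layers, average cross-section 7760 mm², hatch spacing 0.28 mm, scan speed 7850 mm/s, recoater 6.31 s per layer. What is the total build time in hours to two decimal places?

23.78 hours

Layer count = ceil(261 / 0.03) = 8700.
Scan path per layer: 7760 / 0.28 → 27714.3 mm.
Scan time per layer: 27714.3 / 7850 → 3.5305 s.
Layer cycle = 3.5305 + 6.31, so 9.8405 s.
Build time = 8700 × 9.8405 = 85612.35 s = 23.78 hours.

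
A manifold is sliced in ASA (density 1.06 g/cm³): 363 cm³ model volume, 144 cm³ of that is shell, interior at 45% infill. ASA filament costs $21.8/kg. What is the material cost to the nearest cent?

$5.60

Volume inside the shell: 363 − 144 → 219 cm³.
Infill deposited = 0.45 × 219, so 98.55 cm³.
Total printed volume = 144 + 98.55 = 242.55 cm³.
Mass = 242.55 × 1.06, so 257.103 g.
Cost = 257.103 g / 1000 × $21.8/kg = $5.60.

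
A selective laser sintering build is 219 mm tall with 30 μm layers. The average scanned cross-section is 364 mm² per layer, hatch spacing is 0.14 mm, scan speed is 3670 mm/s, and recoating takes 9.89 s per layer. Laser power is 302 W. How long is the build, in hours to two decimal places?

Layer count = ceil(219 / 0.03) = 7300.
Scan path per layer = 364 / 0.14, so 2600 mm.
Scan time per layer = 2600 / 3670, so 0.7084 s.
Per-layer time = 0.7084 + 9.89 = 10.5984 s.
7300 layers × 10.5984 s/layer = 77368.32 s, i.e. 21.49 hours.

21.49 hours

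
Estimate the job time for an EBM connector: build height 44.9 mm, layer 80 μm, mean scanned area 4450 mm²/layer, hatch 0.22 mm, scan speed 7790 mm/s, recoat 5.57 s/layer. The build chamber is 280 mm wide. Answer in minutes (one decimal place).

76.5 minutes

Layer count = ceil(44.9 / 0.08) = 562.
Hatch length per layer: 4450 / 0.22 → 20227.3 mm.
Beam time per layer = 20227.3 / 7790, so 2.5966 s.
Per-layer time: 2.5966 + 5.57 → 8.1666 s.
562 layers × 8.1666 s/layer = 4589.6292 s, i.e. 76.5 minutes.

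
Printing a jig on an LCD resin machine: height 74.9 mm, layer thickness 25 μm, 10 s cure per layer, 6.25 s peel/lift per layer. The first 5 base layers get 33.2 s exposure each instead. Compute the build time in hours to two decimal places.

13.56 hours

Layer count = ceil(74.9 / 0.025) = 2996.
Bottom layers = 5 × (33.2 + 6.25), so 197.25 s.
Remaining layers: 2991 × (10 + 6.25) → 48603.75 s.
Sum: 197.25 + 48603.75 = 48801 s → 13.56 hours.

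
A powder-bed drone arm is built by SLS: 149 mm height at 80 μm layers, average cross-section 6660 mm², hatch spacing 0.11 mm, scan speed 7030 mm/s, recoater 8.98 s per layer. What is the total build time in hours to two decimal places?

9.10 hours

Number of layers: 149 / 0.08 → 1863 (rounded up).
Per-layer scan distance: 6660 / 0.11 → 60545.5 mm.
Per-layer scan time: 60545.5 / 7030 → 8.6124 s.
Layer cycle = 8.6124 + 8.98, so 17.5924 s.
Total: 1863 × 17.5924 s = 32774.6412 s → 9.10 hours.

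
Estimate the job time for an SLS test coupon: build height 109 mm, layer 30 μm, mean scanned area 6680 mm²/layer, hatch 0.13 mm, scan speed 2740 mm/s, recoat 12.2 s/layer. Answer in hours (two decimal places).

Number of layers: 109 / 0.03 → 3634 (rounded up).
Per-layer scan distance = 6680 / 0.13 = 51384.6 mm.
Laser time per layer = 51384.6 / 2740 = 18.7535 s.
Layer cycle = 18.7535 + 12.2, so 30.9535 s.
3634 layers × 30.9535 s/layer = 112485.019 s, i.e. 31.25 hours.

31.25 hours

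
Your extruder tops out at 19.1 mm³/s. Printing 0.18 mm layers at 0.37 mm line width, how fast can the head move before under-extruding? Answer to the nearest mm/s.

287 mm/s

Bead cross-section = 0.18 × 0.37, so 0.0666 mm².
Max speed = 19.1 / 0.0666 = 286.79 ≈ 287 mm/s.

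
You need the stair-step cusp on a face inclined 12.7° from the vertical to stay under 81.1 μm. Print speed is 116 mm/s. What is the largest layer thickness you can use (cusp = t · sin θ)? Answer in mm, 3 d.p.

Layer height = cusp / sin(12.7°) = 0.0811 / 0.2198 = 0.369 mm.

0.369 mm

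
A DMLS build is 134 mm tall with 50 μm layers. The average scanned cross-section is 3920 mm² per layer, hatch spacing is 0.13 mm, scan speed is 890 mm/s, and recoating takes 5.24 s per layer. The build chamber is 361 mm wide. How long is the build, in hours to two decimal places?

Number of layers: 134 / 0.05 → 2680 (rounded up).
Hatch length per layer = 3920 / 0.13, so 30153.8 mm.
Scan time per layer = 30153.8 / 890 = 33.8807 s.
Layer cycle: 33.8807 + 5.24 → 39.1207 s.
Total: 2680 × 39.1207 s = 104843.476 s → 29.12 hours.

29.12 hours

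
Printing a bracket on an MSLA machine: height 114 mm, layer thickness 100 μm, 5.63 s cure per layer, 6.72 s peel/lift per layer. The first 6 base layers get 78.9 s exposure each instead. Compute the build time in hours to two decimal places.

4.03 hours

Layer count = ceil(114 / 0.1) = 1140.
Base layers = 6 × (78.9 + 6.72) = 513.72 s.
Regular layers = 1134 × (5.63 + 6.72) = 14004.9 s.
Sum: 513.72 + 14004.9 = 14518.62 s → 4.03 hours.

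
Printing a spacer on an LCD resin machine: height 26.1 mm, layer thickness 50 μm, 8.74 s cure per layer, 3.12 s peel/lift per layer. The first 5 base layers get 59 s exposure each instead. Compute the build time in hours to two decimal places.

Layers = ⌈26.1/0.05⌉ = 522.
Burn-in layers: 5 × (59 + 3.12) → 310.6 s.
Regular layers = 517 × (8.74 + 3.12) = 6131.62 s.
Total = 310.6 + 6131.62 = 6442.22 s = 1.79 hours.

1.79 hours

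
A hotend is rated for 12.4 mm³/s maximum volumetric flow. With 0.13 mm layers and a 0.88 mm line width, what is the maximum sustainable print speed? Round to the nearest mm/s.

108 mm/s

A: 0.13 × 0.88 → 0.1144 mm².
v_max = Q/A = 12.4/0.1144 = 108.39 mm/s → 108 mm/s.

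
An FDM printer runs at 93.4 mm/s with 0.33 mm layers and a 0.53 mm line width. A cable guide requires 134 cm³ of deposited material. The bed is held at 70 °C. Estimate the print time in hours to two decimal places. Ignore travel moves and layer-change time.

2.28 hours

Line area = 0.33 × 0.53, so 0.1749 mm².
Path length: 134000 mm³ / 0.1749 mm² → 766152.1 mm.
Extrusion time: 766152.1 / 93.4 → 8202.9 s.
In the requested units: 8202.9 s = 2.28 hours.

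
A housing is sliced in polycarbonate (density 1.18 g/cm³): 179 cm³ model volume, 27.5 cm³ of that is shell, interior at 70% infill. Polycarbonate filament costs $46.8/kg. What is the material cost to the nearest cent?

$7.38

Volume inside the shell = 179 − 27.5 = 151.5 cm³.
Infill volume = 0.70 × 151.5 = 106.05 cm³.
Total extruded: 27.5 + 106.05 → 133.55 cm³.
Mass = 133.55 × 1.18 = 157.589 g.
Cost = 157.589 g / 1000 × $46.8/kg = $7.38.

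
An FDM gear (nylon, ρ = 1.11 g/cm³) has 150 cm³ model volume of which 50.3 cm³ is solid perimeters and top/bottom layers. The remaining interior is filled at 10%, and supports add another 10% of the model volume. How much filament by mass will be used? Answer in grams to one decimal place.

Infill region = 150 − 50.3 = 99.7 cm³.
Deposited infill: 0.10 × 99.7 → 9.97 cm³.
Support = 0.10 × 150, so 15 cm³.
Total extruded: 50.3 + 9.97 + 15 → 75.27 cm³.
Mass: 75.27 × 1.11 → 83.5497 g.

83.5 g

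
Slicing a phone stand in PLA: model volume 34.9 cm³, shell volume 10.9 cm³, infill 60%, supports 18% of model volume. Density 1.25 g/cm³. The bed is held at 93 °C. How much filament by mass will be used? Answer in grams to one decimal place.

Infill region = 34.9 − 10.9 = 24 cm³.
Infill deposited = 0.60 × 24 = 14.4 cm³.
Support = 0.18 × 34.9 = 6.282 cm³.
Total extruded = 10.9 + 14.4 + 6.282, so 31.582 cm³.
Mass = 31.582 × 1.25 = 39.4775 g.

39.5 g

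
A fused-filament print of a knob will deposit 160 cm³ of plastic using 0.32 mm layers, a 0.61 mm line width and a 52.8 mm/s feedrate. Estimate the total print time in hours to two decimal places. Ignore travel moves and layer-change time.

Bead cross-section: 0.32 × 0.61 → 0.1952 mm².
Path length: 160000 mm³ / 0.1952 mm² → 819672.1 mm.
Extrusion time = 819672.1 / 52.8, so 15524.1 s.
That's 15524.1 s → 4.31 hours.

4.31 hours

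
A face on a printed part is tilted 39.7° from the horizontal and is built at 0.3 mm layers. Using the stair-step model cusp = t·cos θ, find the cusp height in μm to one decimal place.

230.8 μm

h_c = t·cos θ = 0.3 × 0.7694 = 0.23082 mm (230.8 μm).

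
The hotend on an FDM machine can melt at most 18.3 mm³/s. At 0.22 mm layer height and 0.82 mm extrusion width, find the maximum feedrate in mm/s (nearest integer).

101 mm/s

Bead cross-section = 0.22 × 0.82 = 0.1804 mm².
Max speed = 18.3 / 0.1804 = 101.44 ≈ 101 mm/s.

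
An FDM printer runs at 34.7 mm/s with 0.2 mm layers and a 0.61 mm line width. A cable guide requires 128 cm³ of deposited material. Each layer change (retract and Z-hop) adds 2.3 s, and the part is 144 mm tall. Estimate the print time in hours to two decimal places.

8.86 hours

Bead cross-section = 0.2 × 0.61, so 0.122 mm².
Toolpath length = 128 cm³ / 0.122 mm² = 128000 / 0.122 = 1049180.3 mm.
Time extruding: 1049180.3 / 34.7 → 30235.7 s.
Layer count = ceil(144 / 0.2) = 720.
Layer-change overhead = 720 × 2.3, so 1656 s.
Altogether 30235.7 + 1656 = 31891.7 s, i.e. 8.86 hours.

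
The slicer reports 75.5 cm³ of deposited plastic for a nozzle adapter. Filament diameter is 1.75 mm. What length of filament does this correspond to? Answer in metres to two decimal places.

Filament cross-section = π × (1.75/2)² = 2.4053 mm².
L = 75500 mm³ / 2.4053 mm² = 31389.02 mm, i.e. 31.39 m.

31.39 m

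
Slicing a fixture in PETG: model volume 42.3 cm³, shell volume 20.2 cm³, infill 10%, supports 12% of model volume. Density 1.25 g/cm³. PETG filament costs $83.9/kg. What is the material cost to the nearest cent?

$2.88

Interior volume = 42.3 − 20.2, so 22.1 cm³.
Infill volume: 0.10 × 22.1 → 2.21 cm³.
Support = 0.12 × 42.3 = 5.076 cm³.
Total extruded: 20.2 + 2.21 + 5.076 → 27.486 cm³.
Mass = 27.486 × 1.25 = 34.3575 g.
At $83.9/kg: 34.3575/1000 × 83.9 = $2.88.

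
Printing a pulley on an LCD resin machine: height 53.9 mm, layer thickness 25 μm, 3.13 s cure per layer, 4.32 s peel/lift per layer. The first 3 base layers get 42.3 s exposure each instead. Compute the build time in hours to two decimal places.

Layer count = ceil(53.9 / 0.025) = 2156.
Burn-in layers = 3 × (42.3 + 4.32), so 139.86 s.
Remaining layers = 2153 × (3.13 + 4.32), so 16039.85 s.
Total = 139.86 + 16039.85 = 16179.71 s = 4.49 hours.

4.49 hours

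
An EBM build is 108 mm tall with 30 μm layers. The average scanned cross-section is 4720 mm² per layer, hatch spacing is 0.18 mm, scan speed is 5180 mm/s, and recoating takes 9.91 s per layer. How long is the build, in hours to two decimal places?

Layer count = ceil(108 / 0.03) = 3600.
Hatch length per layer = 4720 / 0.18 = 26222.2 mm.
Scan time per layer = 26222.2 / 5180, so 5.0622 s.
Per-layer time = 5.0622 + 9.91, so 14.9722 s.
Build time = 3600 × 14.9722 = 53899.92 s = 14.97 hours.

14.97 hours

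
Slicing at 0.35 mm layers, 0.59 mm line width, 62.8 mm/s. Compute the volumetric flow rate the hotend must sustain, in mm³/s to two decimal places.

12.97

Extrusion cross-section = 0.35 × 0.59 = 0.2065 mm².
Q = v·A = 62.8 × 0.2065 = 12.97 mm³/s.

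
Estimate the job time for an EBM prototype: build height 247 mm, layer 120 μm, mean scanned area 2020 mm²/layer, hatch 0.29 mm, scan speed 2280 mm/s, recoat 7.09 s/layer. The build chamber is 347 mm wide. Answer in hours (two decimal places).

Number of layers: 247 / 0.12 → 2059 (rounded up).
Per-layer scan distance = 2020 / 0.29 = 6965.5 mm.
Scan time per layer = 6965.5 / 2280 = 3.055 s.
Per-layer time: 3.055 + 7.09 → 10.145 s.
2059 layers × 10.145 s/layer = 20888.555 s, i.e. 5.80 hours.

5.80 hours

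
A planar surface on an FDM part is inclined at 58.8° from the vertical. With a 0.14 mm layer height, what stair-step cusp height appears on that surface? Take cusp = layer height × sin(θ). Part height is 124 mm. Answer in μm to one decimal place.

sin(58.8°) = 0.8554, so cusp = 0.14 × 0.8554 = 0.119756 mm → 119.8 μm.

119.8 μm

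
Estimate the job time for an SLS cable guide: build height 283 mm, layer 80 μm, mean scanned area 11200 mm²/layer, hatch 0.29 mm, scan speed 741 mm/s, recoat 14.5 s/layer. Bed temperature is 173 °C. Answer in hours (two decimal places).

65.47 hours

Layers = ⌈283/0.08⌉ = 3538.
Scan path per layer: 11200 / 0.29 → 38620.7 mm.
Per-layer scan time: 38620.7 / 741 → 52.1197 s.
Layer cycle = 52.1197 + 14.5 = 66.6197 s.
Build time = 3538 × 66.6197 = 235700.4986 s = 65.47 hours.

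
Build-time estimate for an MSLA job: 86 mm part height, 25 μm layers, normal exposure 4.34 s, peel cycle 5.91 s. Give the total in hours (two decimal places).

9.79 hours

Number of layers: 86 / 0.025 → 3440 (rounded up).
Cycle time: 4.34 + 5.91 → 10.25 s.
Build time: 3440 × 10.25 s = 35260 s, i.e. 9.79 hours.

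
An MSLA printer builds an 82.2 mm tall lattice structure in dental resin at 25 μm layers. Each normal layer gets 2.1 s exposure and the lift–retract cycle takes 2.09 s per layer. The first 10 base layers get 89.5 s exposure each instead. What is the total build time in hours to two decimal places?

Layers = ⌈82.2/0.025⌉ = 3288.
Base layers: 10 × (89.5 + 2.09) → 915.9 s.
Normal layers = 3278 × (2.1 + 2.09) = 13734.82 s.
Total = 915.9 + 13734.82 = 14650.72 s = 4.07 hours.

4.07 hours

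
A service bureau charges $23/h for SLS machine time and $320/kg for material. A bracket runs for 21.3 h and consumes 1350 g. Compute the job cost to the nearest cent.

$921.90

Machine-time cost = 23 × 21.3 = $489.90.
Feedstock cost: 320 × 1350/1000 → $432.00.
Job cost: 489.90 + 432.00 = $921.90.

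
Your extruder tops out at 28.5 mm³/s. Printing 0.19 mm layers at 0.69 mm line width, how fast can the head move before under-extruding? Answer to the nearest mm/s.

217 mm/s

Bead cross-section = 0.19 × 0.69, so 0.1311 mm².
v_max = Q/A = 28.5/0.1311 = 217.39 mm/s → 217 mm/s.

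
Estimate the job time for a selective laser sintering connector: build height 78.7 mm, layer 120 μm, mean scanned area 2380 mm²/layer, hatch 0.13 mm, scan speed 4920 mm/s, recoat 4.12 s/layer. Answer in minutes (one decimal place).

Layers = ⌈78.7/0.12⌉ = 656.
Hatch length per layer = 2380 / 0.13 = 18307.7 mm.
Per-layer scan time = 18307.7 / 4920, so 3.7211 s.
Per-layer time: 3.7211 + 4.12 → 7.8411 s.
Build time = 656 × 7.8411 = 5143.7616 s = 85.7 minutes.

85.7 minutes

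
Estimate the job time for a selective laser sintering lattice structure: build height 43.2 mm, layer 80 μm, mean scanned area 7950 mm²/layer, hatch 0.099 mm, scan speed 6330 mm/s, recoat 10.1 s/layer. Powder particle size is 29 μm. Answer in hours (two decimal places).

Layers = ⌈43.2/0.08⌉ = 540.
Scan path per layer = 7950 / 0.099 = 80303 mm.
Per-layer scan time = 80303 / 6330, so 12.6861 s.
Per-layer time = 12.6861 + 10.1, so 22.7861 s.
Build time = 540 × 22.7861 = 12304.494 s = 3.42 hours.

3.42 hours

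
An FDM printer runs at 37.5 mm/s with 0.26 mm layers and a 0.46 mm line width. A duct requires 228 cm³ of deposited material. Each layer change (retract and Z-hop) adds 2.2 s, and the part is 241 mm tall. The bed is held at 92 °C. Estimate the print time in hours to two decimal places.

14.69 hours

Extrusion cross-section: 0.26 × 0.46 → 0.1196 mm².
Toolpath length = 228 cm³ / 0.1196 mm² = 228000 / 0.1196 = 1906354.5 mm.
Time extruding = 1906354.5 / 37.5, so 50836.1 s.
Layer count = ceil(241 / 0.26) = 927.
Non-print overhead = 927 × 2.2 = 2039.4 s.
Total = 50836.1 + 2039.4 = 52875.5 s = 14.69 hours.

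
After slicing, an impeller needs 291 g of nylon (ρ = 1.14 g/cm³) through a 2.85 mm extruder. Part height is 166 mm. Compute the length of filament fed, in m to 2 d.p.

Extruded volume: 291/1.14 = 255.2632 cm³ (255263.2 mm³).
Filament cross-section = π × (2.85/2)² = 6.3794 mm².
Length = 255263.2 / 6.3794 = 40013.67 mm = 40.01 m.

40.01 m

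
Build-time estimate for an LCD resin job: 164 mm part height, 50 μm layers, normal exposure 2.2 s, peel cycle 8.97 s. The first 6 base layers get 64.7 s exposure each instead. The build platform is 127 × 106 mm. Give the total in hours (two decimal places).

Layers = ⌈164/0.05⌉ = 3280.
Bottom layers: 6 × (64.7 + 8.97) → 442.02 s.
Normal layers = 3274 × (2.2 + 8.97), so 36570.58 s.
Sum: 442.02 + 36570.58 = 37012.6 s → 10.28 hours.

10.28 hours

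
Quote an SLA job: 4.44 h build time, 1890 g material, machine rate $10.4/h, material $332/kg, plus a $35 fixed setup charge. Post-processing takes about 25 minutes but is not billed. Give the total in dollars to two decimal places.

Time charge: 10.4 × 4.44 → $46.176.
Material cost = 332 × 1890/1000 = $627.48.
Adding setup: 46.176 + 627.48 + 35 → 708.656 ≈ $708.66.

$708.66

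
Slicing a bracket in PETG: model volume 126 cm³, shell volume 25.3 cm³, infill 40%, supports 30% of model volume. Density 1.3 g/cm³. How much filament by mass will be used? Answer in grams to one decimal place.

Volume inside the shell = 126 − 25.3 = 100.7 cm³.
Deposited infill = 0.40 × 100.7 = 40.28 cm³.
Support = 0.30 × 126 = 37.8 cm³.
Deposited volume: 25.3 + 40.28 + 37.8 → 103.38 cm³.
Mass = 103.38 × 1.3, so 134.394 g.

134.4 g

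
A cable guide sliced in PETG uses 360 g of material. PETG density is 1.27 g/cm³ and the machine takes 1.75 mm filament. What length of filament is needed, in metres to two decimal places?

Volume = 360 g / 1.27 g·cm⁻³ = 283.4646 cm³ = 283464.6 mm³.
A = π r² = π × 0.875² = 2.4053 mm².
L = V/A = 283464.6/2.4053 = 117850 mm → 117.85 m.

117.85 m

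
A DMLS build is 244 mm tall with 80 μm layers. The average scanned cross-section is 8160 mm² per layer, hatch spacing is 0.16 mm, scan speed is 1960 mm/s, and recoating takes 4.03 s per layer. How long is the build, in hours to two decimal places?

25.46 hours

Layer count = ceil(244 / 0.08) = 3050.
Per-layer scan distance: 8160 / 0.16 → 51000 mm.
Laser time per layer = 51000 / 1960 = 26.0204 s.
Per-layer time: 26.0204 + 4.03 → 30.0504 s.
3050 layers × 30.0504 s/layer = 91653.72 s, i.e. 25.46 hours.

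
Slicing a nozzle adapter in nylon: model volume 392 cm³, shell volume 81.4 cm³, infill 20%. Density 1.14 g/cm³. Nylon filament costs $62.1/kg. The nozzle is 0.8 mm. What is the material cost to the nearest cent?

$10.16

Infill region: 392 − 81.4 → 310.6 cm³.
Infill volume = 0.20 × 310.6, so 62.12 cm³.
Deposited volume = 81.4 + 62.12 = 143.52 cm³.
Mass = 143.52 × 1.14 = 163.6128 g.
Cost = 163.6128 g / 1000 × $62.1/kg = $10.16.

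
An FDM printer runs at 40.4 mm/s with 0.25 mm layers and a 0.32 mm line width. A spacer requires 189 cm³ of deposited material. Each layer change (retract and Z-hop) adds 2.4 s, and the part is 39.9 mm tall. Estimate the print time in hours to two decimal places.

Bead cross-section = 0.25 × 0.32 = 0.08 mm².
Path length: 189000 mm³ / 0.08 mm² → 2362500 mm.
Extrusion time: 2362500 / 40.4 → 58477.7 s.
Layers = ⌈39.9/0.25⌉ = 160.
Layer-change overhead = 160 × 2.4, so 384 s.
Total = 58477.7 + 384 = 58861.7 s = 16.35 hours.

16.35 hours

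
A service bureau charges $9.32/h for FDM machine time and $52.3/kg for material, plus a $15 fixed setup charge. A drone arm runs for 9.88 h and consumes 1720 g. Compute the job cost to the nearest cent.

Time charge: 9.32 × 9.88 → $92.0816.
Material cost = 52.3 × 1720/1000 = $89.956.
Total = 92.0816 + 89.956 + 15 = 197.0376 ≈ $197.04.

$197.04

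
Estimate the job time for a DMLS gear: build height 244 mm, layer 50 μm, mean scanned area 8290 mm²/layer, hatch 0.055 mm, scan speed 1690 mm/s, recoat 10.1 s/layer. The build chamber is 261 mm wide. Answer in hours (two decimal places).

Layer count = ceil(244 / 0.05) = 4880.
Scan path per layer: 8290 / 0.055 → 150727.3 mm.
Laser time per layer = 150727.3 / 1690 = 89.1878 s.
Per-layer time = 89.1878 + 10.1, so 99.2878 s.
4880 layers × 99.2878 s/layer = 484524.464 s, i.e. 134.59 hours.

134.59 hours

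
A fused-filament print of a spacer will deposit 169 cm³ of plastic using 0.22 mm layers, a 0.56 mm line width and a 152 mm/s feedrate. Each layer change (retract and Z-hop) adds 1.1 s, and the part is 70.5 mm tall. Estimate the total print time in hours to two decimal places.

2.60 hours

Line area = 0.22 × 0.56 = 0.1232 mm².
Path length: 169000 mm³ / 0.1232 mm² → 1371753.2 mm.
Extrusion time: 1371753.2 / 152 → 9024.7 s.
Layers = ⌈70.5/0.22⌉ = 321.
Z-hop total = 321 × 1.1 = 353.1 s.
Total = 9024.7 + 353.1 = 9377.8 s = 2.60 hours.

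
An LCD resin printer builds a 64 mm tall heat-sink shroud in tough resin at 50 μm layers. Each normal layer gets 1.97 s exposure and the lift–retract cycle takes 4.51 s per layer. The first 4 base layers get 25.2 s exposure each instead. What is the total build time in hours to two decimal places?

Layer count = ceil(64 / 0.05) = 1280.
Base layers = 4 × (25.2 + 4.51) = 118.84 s.
Regular layers = 1276 × (1.97 + 4.51) = 8268.48 s.
Total = 118.84 + 8268.48 = 8387.32 s = 2.33 hours.

2.33 hours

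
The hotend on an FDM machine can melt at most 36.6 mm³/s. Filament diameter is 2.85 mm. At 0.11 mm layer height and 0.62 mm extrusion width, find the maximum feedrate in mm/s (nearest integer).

537 mm/s

Bead cross-section = 0.11 × 0.62, so 0.0682 mm².
v_max = Q/A = 36.6/0.0682 = 536.66 mm/s → 537 mm/s.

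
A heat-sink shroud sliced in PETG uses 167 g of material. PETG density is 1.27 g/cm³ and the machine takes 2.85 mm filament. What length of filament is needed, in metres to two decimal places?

20.61 m

Extruded volume: 167/1.27 = 131.4961 cm³ (131496.1 mm³).
Cross-section of 2.85 mm filament: π·(2.85/2)² = 6.3794 mm².
Length = 131496.1 / 6.3794 = 20612.61 mm = 20.61 m.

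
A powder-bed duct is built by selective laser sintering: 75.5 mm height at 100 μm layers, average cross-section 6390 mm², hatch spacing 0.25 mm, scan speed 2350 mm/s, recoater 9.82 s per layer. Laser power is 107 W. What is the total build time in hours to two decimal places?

Number of layers: 75.5 / 0.1 → 755 (rounded up).
Hatch length per layer = 6390 / 0.25 = 25560 mm.
Per-layer scan time: 25560 / 2350 → 10.8766 s.
Time per layer: 10.8766 + 9.82 → 20.6966 s.
Build time = 755 × 20.6966 = 15625.933 s = 4.34 hours.

4.34 hours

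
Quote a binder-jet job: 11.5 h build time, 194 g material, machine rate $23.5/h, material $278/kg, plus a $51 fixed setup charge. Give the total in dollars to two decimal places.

$375.18

Machine cost = 23.5 × 11.5 = $270.25.
Material cost = 278 × 194/1000 = $53.932.
Total = 270.25 + 53.932 + 51 = 375.182 ≈ $375.18.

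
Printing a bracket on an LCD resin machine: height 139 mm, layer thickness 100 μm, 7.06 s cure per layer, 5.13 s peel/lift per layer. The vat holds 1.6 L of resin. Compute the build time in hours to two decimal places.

4.71 hours

Layers = ⌈139/0.1⌉ = 1390.
Each layer takes = 7.06 + 5.13 = 12.19 s.
Total = 1390 × 12.19 = 16944.1 s = 4.71 hours.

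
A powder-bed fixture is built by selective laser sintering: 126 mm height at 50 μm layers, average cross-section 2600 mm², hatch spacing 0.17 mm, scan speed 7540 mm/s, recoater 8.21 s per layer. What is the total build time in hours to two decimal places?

7.17 hours

Number of layers: 126 / 0.05 → 2520 (rounded up).
Scan path per layer = 2600 / 0.17 = 15294.1 mm.
Scan time per layer = 15294.1 / 7540, so 2.0284 s.
Layer cycle: 2.0284 + 8.21 → 10.2384 s.
Build time = 2520 × 10.2384 = 25800.768 s = 7.17 hours.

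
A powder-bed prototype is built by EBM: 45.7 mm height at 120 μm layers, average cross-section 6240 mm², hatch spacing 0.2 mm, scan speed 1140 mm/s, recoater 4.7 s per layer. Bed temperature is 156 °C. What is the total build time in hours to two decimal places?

Number of layers: 45.7 / 0.12 → 381 (rounded up).
Scan path per layer = 6240 / 0.2 = 31200 mm.
Scan time per layer: 31200 / 1140 → 27.3684 s.
Per-layer time = 27.3684 + 4.7, so 32.0684 s.
Total: 381 × 32.0684 s = 12218.0604 s → 3.39 hours.

3.39 hours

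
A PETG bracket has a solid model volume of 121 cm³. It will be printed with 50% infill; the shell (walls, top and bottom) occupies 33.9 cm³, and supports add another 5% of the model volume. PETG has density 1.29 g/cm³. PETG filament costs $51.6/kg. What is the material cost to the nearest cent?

Infill region = 121 − 33.9, so 87.1 cm³.
Infill deposited = 0.50 × 87.1, so 43.55 cm³.
Support = 0.05 × 121 = 6.05 cm³.
Total extruded: 33.9 + 43.55 + 6.05 → 83.5 cm³.
Mass = 83.5 × 1.29, so 107.715 g.
At $51.6/kg: 107.715/1000 × 51.6 = $5.56.

$5.56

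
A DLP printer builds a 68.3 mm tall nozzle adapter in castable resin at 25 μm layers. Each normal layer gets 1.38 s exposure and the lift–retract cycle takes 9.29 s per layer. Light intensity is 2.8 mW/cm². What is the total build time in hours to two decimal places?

8.10 hours

Layers = ⌈68.3/0.025⌉ = 2732.
Each layer takes = 1.38 + 9.29, so 10.67 s.
Total = 2732 × 10.67 = 29150.44 s = 8.10 hours.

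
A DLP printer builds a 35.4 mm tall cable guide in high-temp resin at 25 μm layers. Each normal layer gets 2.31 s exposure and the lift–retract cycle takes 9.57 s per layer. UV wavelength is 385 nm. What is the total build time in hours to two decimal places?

Layer count = ceil(35.4 / 0.025) = 1416.
Each layer takes = 2.31 + 9.57 = 11.88 s.
Build time: 1416 × 11.88 s = 16822.08 s, i.e. 4.67 hours.

4.67 hours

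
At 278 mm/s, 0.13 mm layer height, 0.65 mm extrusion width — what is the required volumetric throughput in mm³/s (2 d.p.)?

23.49

A = 0.13 × 0.65 = 0.0845 mm².
Q = v·A = 278 × 0.0845 = 23.49 mm³/s.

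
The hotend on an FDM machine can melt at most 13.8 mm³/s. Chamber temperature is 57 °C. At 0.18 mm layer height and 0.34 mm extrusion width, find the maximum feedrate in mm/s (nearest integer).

Bead cross-section: 0.18 × 0.34 → 0.0612 mm².
v_max = Q/A = 13.8/0.0612 = 225.49 mm/s → 225 mm/s.

225 mm/s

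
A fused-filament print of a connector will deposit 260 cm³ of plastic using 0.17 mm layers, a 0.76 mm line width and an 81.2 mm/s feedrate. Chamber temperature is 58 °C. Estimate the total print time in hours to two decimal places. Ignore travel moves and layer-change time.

Extrusion cross-section = 0.17 × 0.76 = 0.1292 mm².
Toolpath length = 260 cm³ / 0.1292 mm² = 260000 / 0.1292 = 2012383.9 mm.
Print-move time = 2012383.9 / 81.2 = 24783.1 s.
Converting: 24783.1 s = 6.88 hours.

6.88 hours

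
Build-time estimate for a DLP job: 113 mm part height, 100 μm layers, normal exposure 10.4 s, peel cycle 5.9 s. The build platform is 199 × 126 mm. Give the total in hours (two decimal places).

Layer count = ceil(113 / 0.1) = 1130.
Cycle time = 10.4 + 5.9 = 16.3 s.
Build time: 1130 × 16.3 s = 18419 s, i.e. 5.12 hours.

5.12 hours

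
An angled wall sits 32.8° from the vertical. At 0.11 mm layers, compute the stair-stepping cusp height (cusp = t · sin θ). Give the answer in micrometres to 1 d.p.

Cusp = layer height × sin(32.8°) = 0.11 × 0.5417 = 0.059587 mm = 59.6 μm.

59.6 μm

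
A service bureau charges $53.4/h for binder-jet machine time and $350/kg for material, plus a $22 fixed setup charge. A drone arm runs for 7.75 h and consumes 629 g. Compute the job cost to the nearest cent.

$656.00

Machine-time cost = 53.4 × 7.75 = $413.85.
Feedstock cost = 350 × 629/1000, so $220.15.
Adding setup: 413.85 + 220.15 + 22 → $656.00.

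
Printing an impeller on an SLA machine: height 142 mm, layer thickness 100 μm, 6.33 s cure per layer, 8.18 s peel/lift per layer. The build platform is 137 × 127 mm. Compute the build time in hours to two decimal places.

5.72 hours

Layers = ⌈142/0.1⌉ = 1420.
Each layer takes = 6.33 + 8.18, so 14.51 s.
Build time: 1420 × 14.51 s = 20604.2 s, i.e. 5.72 hours.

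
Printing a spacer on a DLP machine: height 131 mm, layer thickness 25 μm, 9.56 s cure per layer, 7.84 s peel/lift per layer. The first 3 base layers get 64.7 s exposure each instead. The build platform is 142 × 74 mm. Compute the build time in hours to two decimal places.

25.37 hours

Number of layers: 131 / 0.025 → 5240 (rounded up).
Base layers = 3 × (64.7 + 7.84) = 217.62 s.
Regular layers = 5237 × (9.56 + 7.84), so 91123.8 s.
Total = 217.62 + 91123.8 = 91341.42 s = 25.37 hours.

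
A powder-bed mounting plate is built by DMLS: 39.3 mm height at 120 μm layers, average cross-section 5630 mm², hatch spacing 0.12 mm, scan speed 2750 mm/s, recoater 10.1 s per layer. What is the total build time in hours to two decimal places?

Layer count = ceil(39.3 / 0.12) = 328.
Hatch length per layer = 5630 / 0.12 = 46916.7 mm.
Scan time per layer = 46916.7 / 2750 = 17.0606 s.
Layer cycle = 17.0606 + 10.1 = 27.1606 s.
328 layers × 27.1606 s/layer = 8908.6768 s, i.e. 2.47 hours.

2.47 hours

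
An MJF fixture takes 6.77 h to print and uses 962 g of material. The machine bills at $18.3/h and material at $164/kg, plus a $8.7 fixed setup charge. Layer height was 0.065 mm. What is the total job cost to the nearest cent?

Machine-time cost: 18.3 × 6.77 → $123.891.
Material charge = 164 × 962/1000, so $157.768.
Total = 123.891 + 157.768 + 8.7 = 290.359 ≈ $290.36.

$290.36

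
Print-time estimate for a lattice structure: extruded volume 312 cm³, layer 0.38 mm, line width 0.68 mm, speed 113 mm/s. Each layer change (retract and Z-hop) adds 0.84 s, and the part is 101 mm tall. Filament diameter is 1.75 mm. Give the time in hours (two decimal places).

3.03 hours

Extrusion cross-section = 0.38 × 0.68, so 0.2584 mm².
Path length: 312000 mm³ / 0.2584 mm² → 1207430.3 mm.
Print-move time: 1207430.3 / 113 → 10685.2 s.
Layer count = ceil(101 / 0.38) = 266.
Z-hop total: 266 × 0.84 → 223.44 s.
Total = 10685.2 + 223.44 = 10908.64 s = 3.03 hours.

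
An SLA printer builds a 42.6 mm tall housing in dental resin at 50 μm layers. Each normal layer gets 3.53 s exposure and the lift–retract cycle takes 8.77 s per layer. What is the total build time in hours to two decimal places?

2.91 hours

Layer count = ceil(42.6 / 0.05) = 852.
Per-layer time: 3.53 + 8.77 → 12.3 s.
Total = 852 × 12.3 = 10479.6 s = 2.91 hours.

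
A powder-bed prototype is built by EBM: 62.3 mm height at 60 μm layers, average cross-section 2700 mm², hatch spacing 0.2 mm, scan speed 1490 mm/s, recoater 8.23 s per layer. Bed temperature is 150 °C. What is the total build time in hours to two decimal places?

4.99 hours

Layers = ⌈62.3/0.06⌉ = 1039.
Per-layer scan distance = 2700 / 0.2, so 13500 mm.
Beam time per layer = 13500 / 1490, so 9.0604 s.
Layer cycle = 9.0604 + 8.23, so 17.2904 s.
Total: 1039 × 17.2904 s = 17964.7256 s → 4.99 hours.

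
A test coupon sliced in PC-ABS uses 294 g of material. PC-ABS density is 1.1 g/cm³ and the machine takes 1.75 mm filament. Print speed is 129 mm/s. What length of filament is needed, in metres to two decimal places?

Volume = 294 g / 1.1 g·cm⁻³ = 267.2727 cm³ = 267272.7 mm³.
Cross-section of 1.75 mm filament: π·(1.75/2)² = 2.4053 mm².
L = V/A = 267272.7/2.4053 = 111118.24 mm → 111.12 m.

111.12 m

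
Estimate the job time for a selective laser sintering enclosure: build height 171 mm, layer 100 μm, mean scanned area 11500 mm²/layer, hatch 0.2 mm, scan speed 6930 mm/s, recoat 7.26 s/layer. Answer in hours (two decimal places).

Layers = ⌈171/0.1⌉ = 1710.
Per-layer scan distance = 11500 / 0.2, so 57500 mm.
Per-layer scan time = 57500 / 6930, so 8.2973 s.
Layer cycle = 8.2973 + 7.26 = 15.5573 s.
Build time = 1710 × 15.5573 = 26602.983 s = 7.39 hours.

7.39 hours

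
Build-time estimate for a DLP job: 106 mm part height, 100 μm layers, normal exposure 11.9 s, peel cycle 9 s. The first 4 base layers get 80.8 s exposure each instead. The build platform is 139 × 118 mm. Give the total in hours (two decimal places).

Layer count = ceil(106 / 0.1) = 1060.
Base layers = 4 × (80.8 + 9) = 359.2 s.
Regular layers = 1056 × (11.9 + 9), so 22070.4 s.
Sum: 359.2 + 22070.4 = 22429.6 s → 6.23 hours.

6.23 hours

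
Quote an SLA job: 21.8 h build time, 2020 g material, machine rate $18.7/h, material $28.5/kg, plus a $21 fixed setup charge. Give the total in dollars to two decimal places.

Machine cost: 18.7 × 21.8 → $407.66.
Material charge = 28.5 × 2020/1000, so $57.57.
Adding setup: 407.66 + 57.57 + 21 → $486.23.

$486.23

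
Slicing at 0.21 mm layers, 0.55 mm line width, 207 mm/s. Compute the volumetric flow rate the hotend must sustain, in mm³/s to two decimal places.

23.91

Extrusion cross-section = 0.21 × 0.55, so 0.1155 mm².
Volumetric flow = 207 × 0.1155 = 23.91 mm³/s.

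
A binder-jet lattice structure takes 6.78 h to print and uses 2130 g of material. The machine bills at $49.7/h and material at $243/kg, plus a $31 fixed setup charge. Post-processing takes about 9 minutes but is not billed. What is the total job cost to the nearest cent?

Machine cost = 49.7 × 6.78, so $336.966.
Feedstock cost: 243 × 2130/1000 → $517.59.
Adding setup: 336.966 + 517.59 + 31 → 885.556 ≈ $885.56.

$885.56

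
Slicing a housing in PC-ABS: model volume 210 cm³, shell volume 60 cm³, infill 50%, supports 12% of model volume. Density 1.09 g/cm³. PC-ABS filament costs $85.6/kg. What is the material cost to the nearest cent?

Volume inside the shell = 210 − 60, so 150 cm³.
Infill volume = 0.50 × 150, so 75 cm³.
Support = 0.12 × 210, so 25.2 cm³.
Total extruded = 60 + 75 + 25.2, so 160.2 cm³.
Mass = 160.2 × 1.09, so 174.618 g.
Cost = 174.618 g / 1000 × $85.6/kg = $14.95.

$14.95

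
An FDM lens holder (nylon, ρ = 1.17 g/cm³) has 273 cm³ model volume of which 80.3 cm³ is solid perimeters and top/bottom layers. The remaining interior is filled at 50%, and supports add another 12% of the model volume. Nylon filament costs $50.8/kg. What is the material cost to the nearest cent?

Infill region = 273 − 80.3 = 192.7 cm³.
Infill deposited = 0.50 × 192.7 = 96.35 cm³.
Support: 0.12 × 273 → 32.76 cm³.
Total extruded = 80.3 + 96.35 + 32.76 = 209.41 cm³.
Mass = 209.41 × 1.17 = 245.0097 g.
Cost = 245.0097 g / 1000 × $50.8/kg = $12.45.

$12.45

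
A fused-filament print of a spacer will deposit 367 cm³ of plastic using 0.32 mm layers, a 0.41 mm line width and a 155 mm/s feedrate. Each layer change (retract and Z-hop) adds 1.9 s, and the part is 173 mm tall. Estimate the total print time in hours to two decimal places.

Line area: 0.32 × 0.41 → 0.1312 mm².
Total extruded path = 367000/0.1312 = 2797256.1 mm.
Print-move time = 2797256.1 / 155, so 18046.8 s.
Layer count = ceil(173 / 0.32) = 541.
Layer-change overhead: 541 × 1.9 → 1027.9 s.
Altogether 18046.8 + 1027.9 = 19074.7 s, i.e. 5.30 hours.

5.30 hours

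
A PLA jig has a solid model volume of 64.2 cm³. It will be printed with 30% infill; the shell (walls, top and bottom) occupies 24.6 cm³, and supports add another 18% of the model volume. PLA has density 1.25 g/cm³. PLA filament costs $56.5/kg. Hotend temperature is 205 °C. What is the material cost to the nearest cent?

Interior volume: 64.2 − 24.6 → 39.6 cm³.
Deposited infill = 0.30 × 39.6 = 11.88 cm³.
Support = 0.18 × 64.2, so 11.556 cm³.
Total printed volume: 24.6 + 11.88 + 11.556 → 48.036 cm³.
Mass = 48.036 × 1.25, so 60.045 g.
At $56.5/kg: 60.045/1000 × 56.5 = $3.39.

$3.39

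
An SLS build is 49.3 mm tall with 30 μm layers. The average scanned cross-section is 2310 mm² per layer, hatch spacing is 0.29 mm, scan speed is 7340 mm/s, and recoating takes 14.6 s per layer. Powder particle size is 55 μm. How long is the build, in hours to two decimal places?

Number of layers: 49.3 / 0.03 → 1644 (rounded up).
Per-layer scan distance = 2310 / 0.29, so 7965.5 mm.
Laser time per layer = 7965.5 / 7340 = 1.0852 s.
Per-layer time = 1.0852 + 14.6 = 15.6852 s.
1644 layers × 15.6852 s/layer = 25786.4688 s, i.e. 7.16 hours.

7.16 hours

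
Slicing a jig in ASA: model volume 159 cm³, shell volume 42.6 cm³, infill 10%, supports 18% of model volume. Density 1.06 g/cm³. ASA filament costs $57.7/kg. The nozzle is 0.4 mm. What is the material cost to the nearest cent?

Volume inside the shell = 159 − 42.6 = 116.4 cm³.
Infill volume = 0.10 × 116.4 = 11.64 cm³.
Support = 0.18 × 159 = 28.62 cm³.
Total extruded = 42.6 + 11.64 + 28.62, so 82.86 cm³.
Mass = 82.86 × 1.06 = 87.8316 g.
At $57.7/kg: 87.8316/1000 × 57.7 = $5.07.

$5.07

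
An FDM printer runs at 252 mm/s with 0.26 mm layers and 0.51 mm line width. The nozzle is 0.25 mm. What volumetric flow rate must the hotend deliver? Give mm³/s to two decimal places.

33.42

Extrusion cross-section: 0.26 × 0.51 → 0.1326 mm².
Volumetric flow = 252 × 0.1326 = 33.42 mm³/s.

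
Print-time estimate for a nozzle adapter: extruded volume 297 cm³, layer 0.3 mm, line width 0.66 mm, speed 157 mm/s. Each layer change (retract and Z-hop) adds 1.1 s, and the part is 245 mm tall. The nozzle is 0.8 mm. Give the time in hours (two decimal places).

Extrusion cross-section: 0.3 × 0.66 → 0.198 mm².
Toolpath length = 297 cm³ / 0.198 mm² = 297000 / 0.198 = 1500000 mm.
Extrusion time: 1500000 / 157 → 9554.1 s.
Number of layers: 245 / 0.3 → 817 (rounded up).
Layer-change overhead: 817 × 1.1 → 898.7 s.
Altogether 9554.1 + 898.7 = 10452.8 s, i.e. 2.90 hours.

2.90 hours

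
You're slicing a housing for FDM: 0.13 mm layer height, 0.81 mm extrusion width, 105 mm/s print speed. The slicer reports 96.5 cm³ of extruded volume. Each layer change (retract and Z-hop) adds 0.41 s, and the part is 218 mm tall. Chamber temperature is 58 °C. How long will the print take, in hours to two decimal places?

2.62 hours

Line area = 0.13 × 0.81 = 0.1053 mm².
Total extruded path = 96500/0.1053 = 916429.2 mm.
Time extruding = 916429.2 / 105 = 8727.9 s.
Layer count = ceil(218 / 0.13) = 1677.
Layer-change overhead: 1677 × 0.41 → 687.57 s.
Total = 8727.9 + 687.57 = 9415.47 s = 2.62 hours.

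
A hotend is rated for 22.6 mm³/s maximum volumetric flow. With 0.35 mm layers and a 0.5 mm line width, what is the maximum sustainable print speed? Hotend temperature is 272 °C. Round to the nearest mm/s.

129 mm/s

A = 0.35 × 0.5 = 0.175 mm².
v_max = Q/A = 22.6/0.175 = 129.14 mm/s → 129 mm/s.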